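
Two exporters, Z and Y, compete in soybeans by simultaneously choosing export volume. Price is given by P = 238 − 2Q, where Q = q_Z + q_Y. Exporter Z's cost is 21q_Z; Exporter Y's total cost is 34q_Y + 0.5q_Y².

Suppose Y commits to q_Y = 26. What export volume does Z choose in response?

Exporter Z's profit: π = q_Z(238 − 2(q_Z + q_Y)) − 21q_Z.
∂π/∂q_Z = 217 − 4q_Z − 2q_Y = 0, so q_Z = 54.25 − 0.5q_Y.
At q_Y = 26: q_Z = 54.25 − 0.5·26 = 41.25.

41.25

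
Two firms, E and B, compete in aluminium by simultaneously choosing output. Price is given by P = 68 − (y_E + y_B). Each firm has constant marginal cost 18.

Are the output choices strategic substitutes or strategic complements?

strategic substitutes

Firm E's profit: π = y_E(68 − (y_E + y_B)) − 18y_E.
∂π/∂y_E = 50 − 2y_E − y_B = 0, so y_E = 25 − 0.5y_B.
The best-response slope dy_E/dy_B = −0.5 < 0: the reaction function is downward-sloping, so the choices are strategic substitutes.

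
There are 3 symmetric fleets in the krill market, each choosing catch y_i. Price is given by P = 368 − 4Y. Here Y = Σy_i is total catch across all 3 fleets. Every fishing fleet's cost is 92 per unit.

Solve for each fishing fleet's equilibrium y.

A representative fishing fleet's profit is π_i = y_i(368 − 4Y) − 92y_i, with Y = y_i + Σ_{j≠i} y_j.
First-order condition: 276 − 8y_i − 4Σ_{j≠i} y_j = 0.
With identical fishing fleets, set every y_j = y: then 276 − 8y − 8y = 0, i.e. y = 276/16 = 17.25.

17.25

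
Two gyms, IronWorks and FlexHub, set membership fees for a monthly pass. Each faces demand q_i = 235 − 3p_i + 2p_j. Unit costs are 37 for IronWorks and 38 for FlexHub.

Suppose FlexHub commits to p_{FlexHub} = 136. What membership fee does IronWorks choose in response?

103

IronWorks's profit: π = (p_{IronWorks} − 37)(235 − 3p_{IronWorks} + 2p_{FlexHub}).
∂π/∂p_{IronWorks} = 346 − 6p_{IronWorks} + 2p_{FlexHub} = 0 ⇒ p_{IronWorks} = 173/3 + (1/3)p_{FlexHub}.
At p_{FlexHub} = 136: p_{IronWorks} = 173/3 + (1/3)·136 = 103.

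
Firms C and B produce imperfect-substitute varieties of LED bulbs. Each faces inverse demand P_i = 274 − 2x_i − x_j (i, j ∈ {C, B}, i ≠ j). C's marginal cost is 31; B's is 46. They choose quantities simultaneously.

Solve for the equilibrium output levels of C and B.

49.6, 44.6

Firm C's profit: π = x_C(274 − 2x_C − x_B) − 31x_C.
∂π/∂x_C = 243 − 4x_C − x_B = 0 ⇒ x_C = 60.75 − 0.25x_B.
Similarly x_B = 57 − 0.25x_C.
Substituting the second reaction function into the first: x_C = 60.75 − 0.25(57 − 0.25x_C), which gives 0.9375x_C = 46.5 ⇒ x_C = 49.6.
Then x_B = 57 − 0.25·49.6 = 44.6.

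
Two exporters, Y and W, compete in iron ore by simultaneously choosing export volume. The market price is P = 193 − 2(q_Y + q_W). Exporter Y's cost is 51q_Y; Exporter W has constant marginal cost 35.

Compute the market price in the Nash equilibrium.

Exporter Y's profit: π = q_Y(193 − 2(q_Y + q_W)) − 51q_Y.
∂π/∂q_Y = 142 − 4q_Y − 2q_W = 0, so q_Y = 35.5 − 0.5q_W.
By the same steps for W: q_W = 39.5 − 0.5q_Y.
Plugging q_W into Y's best response: q_Y = 35.5 − 0.5(39.5 − 0.5q_Y) ⇒ 0.75q_Y = 15.75, so q_Y = 21.
Then q_W = 39.5 − 0.5·21 = 29.
Equilibrium price: P = 193 − 2·50 = 93.

93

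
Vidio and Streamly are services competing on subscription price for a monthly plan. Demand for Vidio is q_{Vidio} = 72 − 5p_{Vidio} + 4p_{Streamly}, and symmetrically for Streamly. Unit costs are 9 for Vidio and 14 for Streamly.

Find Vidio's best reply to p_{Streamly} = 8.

14.9

Vidio's profit: π = (p_{Vidio} − 9)(72 − 5p_{Vidio} + 4p_{Streamly}).
∂π/∂p_{Vidio} = 117 − 10p_{Vidio} + 4p_{Streamly} = 0 ⇒ p_{Vidio} = 11.7 + 0.4p_{Streamly}.
At p_{Streamly} = 8: p_{Vidio} = 11.7 + 0.4·8 = 14.9.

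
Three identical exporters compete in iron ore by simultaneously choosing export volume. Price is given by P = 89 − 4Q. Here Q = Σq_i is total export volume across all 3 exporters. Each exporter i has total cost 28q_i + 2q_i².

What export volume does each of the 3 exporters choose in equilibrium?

3.05

A representative exporter's profit is π_i = q_i(89 − 4Q) − 28q_i − 2q_i², with Q = q_i + Σ_{j≠i} q_j.
First-order condition: 61 − 12q_i − 4Σ_{j≠i} q_j = 0.
Imposing symmetry (q_j = q for all j) turns Σ_{j≠i} q_j into 2q, so 61 = 20q and q = 3.05.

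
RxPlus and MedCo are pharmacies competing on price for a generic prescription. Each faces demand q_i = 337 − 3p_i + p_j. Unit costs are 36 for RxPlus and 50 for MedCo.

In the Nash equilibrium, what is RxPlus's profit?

RxPlus's profit: π = (p_{RxPlus} − 36)(337 − 3p_{RxPlus} + p_{MedCo}).
∂π/∂p_{RxPlus} = 445 − 6p_{RxPlus} + p_{MedCo} = 0 ⇒ p_{RxPlus} = 445/6 + (1/6)p_{MedCo}.
Similarly p_{MedCo} = 487/6 + (1/6)p_{RxPlus}.
Substituting the second reaction function into the first: p_{RxPlus} = 445/6 + (1/6)(487/6 + (1/6)p_{RxPlus}), which gives (35/36)p_{RxPlus} = 3157/36 ⇒ p_{RxPlus} = 90.2.
Then p_{MedCo} = 487/6 + (1/6)·90.2 = 96.2.
q_{RxPlus} = 337 − 3·90.2 + 96.2 = 162.6.
Profit = (90.2 − 36)·162.6 = 8812.92.

8812.92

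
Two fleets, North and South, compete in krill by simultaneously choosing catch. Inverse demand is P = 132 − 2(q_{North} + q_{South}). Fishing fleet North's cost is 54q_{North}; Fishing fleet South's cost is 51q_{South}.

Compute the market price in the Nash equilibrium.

79

Fishing fleet North's profit: π = q_{North}(132 − 2(q_{North} + q_{South})) − 54q_{North}.
∂π/∂q_{North} = 78 − 4q_{North} − 2q_{South} = 0, so q_{North} = 19.5 − 0.5q_{South}.
By the same steps for South: q_{South} = 20.25 − 0.5q_{North}.
Substituting the second reaction function into the first: q_{North} = 19.5 − 0.5(20.25 − 0.5q_{North}), which gives 0.75q_{North} = 9.375 ⇒ q_{North} = 12.5.
Then q_{South} = 20.25 − 0.5·12.5 = 14.
Equilibrium price: P = 132 − 2·26.5 = 79.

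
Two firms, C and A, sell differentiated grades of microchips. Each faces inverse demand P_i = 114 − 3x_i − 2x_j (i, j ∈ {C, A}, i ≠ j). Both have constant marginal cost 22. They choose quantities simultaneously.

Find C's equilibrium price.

Firm C's profit: π = x_C(114 − 3x_C − 2x_A) − 22x_C.
∂π/∂x_C = 92 − 6x_C − 2x_A = 0 ⇒ x_C = 46/3 − (1/3)x_A.
Setting x_C = x_A in the reaction function: x_C = 46/3 − (1/3)x_C, so x_C = (46/3) / (4/3) = 11.5.
P_C = 114 − 3·11.5 − 2·11.5 = 56.5.

56.5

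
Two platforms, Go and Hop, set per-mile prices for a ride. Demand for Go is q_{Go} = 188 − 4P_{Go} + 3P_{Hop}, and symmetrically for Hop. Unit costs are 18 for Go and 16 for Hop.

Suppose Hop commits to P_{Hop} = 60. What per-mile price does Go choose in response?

55

Go's profit: π = (P_{Go} − 18)(188 − 4P_{Go} + 3P_{Hop}).
∂π/∂P_{Go} = 260 − 8P_{Go} + 3P_{Hop} = 0 ⇒ P_{Go} = 32.5 + 0.375P_{Hop}.
At P_{Hop} = 60: P_{Go} = 32.5 + 0.375·60 = 55.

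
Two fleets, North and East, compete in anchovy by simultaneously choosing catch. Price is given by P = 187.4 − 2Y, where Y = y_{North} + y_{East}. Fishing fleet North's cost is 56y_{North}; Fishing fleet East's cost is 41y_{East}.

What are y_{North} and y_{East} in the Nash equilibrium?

19.4, 26.9

Fishing fleet North's profit: π = y_{North}(187.4 − 2(y_{North} + y_{East})) − 56y_{North}.
∂π/∂y_{North} = 131.4 − 4y_{North} − 2y_{East} = 0, so y_{North} = 32.85 − 0.5y_{East}.
By the same steps for East: y_{East} = 36.6 − 0.5y_{North}.
Plugging y_{East} into North's best response: y_{North} = 32.85 − 0.5(36.6 − 0.5y_{North}) ⇒ 0.75y_{North} = 14.55, so y_{North} = 19.4.
Then y_{East} = 36.6 − 0.5·19.4 = 26.9.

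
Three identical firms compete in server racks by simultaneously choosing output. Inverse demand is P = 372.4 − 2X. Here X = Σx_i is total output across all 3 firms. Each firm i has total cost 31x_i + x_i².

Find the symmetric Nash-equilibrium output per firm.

A representative firm's profit is π_i = x_i(372.4 − 2X) − 31x_i − x_i², with X = x_i + Σ_{j≠i} x_j.
First-order condition: 341.4 − 6x_i − 2Σ_{j≠i} x_j = 0.
Imposing symmetry (x_j = x for all j) turns Σ_{j≠i} x_j into 2x, so 341.4 = 10x and x = 34.14.

34.14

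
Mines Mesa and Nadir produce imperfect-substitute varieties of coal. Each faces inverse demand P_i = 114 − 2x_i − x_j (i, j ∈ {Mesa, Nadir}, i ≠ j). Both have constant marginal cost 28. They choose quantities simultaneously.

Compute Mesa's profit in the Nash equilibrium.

591.68

Mine Mesa's profit: π = x_{Mesa}(114 − 2x_{Mesa} − x_{Nadir}) − 28x_{Mesa}.
∂π/∂x_{Mesa} = 86 − 4x_{Mesa} − x_{Nadir} = 0 ⇒ x_{Mesa} = 21.5 − 0.25x_{Nadir}.
The game is symmetric, so in equilibrium x_{Nadir} = x_{Mesa}: the reaction function gives 1.25x_{Mesa} = 21.5, hence x_{Mesa} = 17.2.
P_{Mesa} = 114 − 2·17.2 − 17.2 = 62.4.
Profit = (62.4 − 28)·17.2 = 591.68.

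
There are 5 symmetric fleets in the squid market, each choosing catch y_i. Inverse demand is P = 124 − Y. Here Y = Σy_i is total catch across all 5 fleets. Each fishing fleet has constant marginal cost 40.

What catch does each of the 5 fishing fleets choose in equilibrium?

A representative fishing fleet's profit is π_i = y_i(124 − Y) − 40y_i, with Y = y_i + Σ_{j≠i} y_j.
First-order condition: 84 − 2y_i − Σ_{j≠i} y_j = 0.
Imposing symmetry (y_j = y for all j) turns Σ_{j≠i} y_j into 4y, so 84 = 6y and y = 14.

14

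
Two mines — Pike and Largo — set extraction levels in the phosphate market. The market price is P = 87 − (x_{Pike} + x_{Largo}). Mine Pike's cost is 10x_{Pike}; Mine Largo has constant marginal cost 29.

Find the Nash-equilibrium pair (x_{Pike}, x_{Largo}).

32, 13

Mine Pike's profit: π = x_{Pike}(87 − (x_{Pike} + x_{Largo})) − 10x_{Pike}.
∂π/∂x_{Pike} = 77 − 2x_{Pike} − x_{Largo} = 0, so x_{Pike} = 38.5 − 0.5x_{Largo}.
By the same steps for Largo: x_{Largo} = 29 − 0.5x_{Pike}.
Solving the two reaction functions simultaneously: (1 − (−0.5)(−0.5))x_{Pike} = 38.5 − 0.5·29, so 0.75x_{Pike} = 24 and x_{Pike} = 32.
Then x_{Largo} = 29 − 0.5·32 = 13.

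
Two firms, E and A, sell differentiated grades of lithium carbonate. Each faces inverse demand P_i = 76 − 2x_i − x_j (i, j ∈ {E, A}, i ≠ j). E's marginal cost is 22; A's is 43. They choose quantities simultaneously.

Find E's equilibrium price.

Firm E's profit: π = x_E(76 − 2x_E − x_A) − 22x_E.
∂π/∂x_E = 54 − 4x_E − x_A = 0 ⇒ x_E = 13.5 − 0.25x_A.
Similarly x_A = 8.25 − 0.25x_E.
Substituting the second reaction function into the first: x_E = 13.5 − 0.25(8.25 − 0.25x_E), which gives 0.9375x_E = 11.4375 ⇒ x_E = 12.2.
Then x_A = 8.25 − 0.25·12.2 = 5.2.
P_E = 76 − 2·12.2 − 5.2 = 46.4.

46.4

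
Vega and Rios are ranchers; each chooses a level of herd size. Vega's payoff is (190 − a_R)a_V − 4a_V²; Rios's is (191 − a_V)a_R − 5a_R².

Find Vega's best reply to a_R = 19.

21.375

Expanding Vega's payoff: 190a_V − a_Ra_V − 4a_V².
∂π/∂a_V = 190 − a_R − 8a_V = 0, so a_V = 23.75 − 0.125a_R.
At a_R = 19: a_V = 23.75 − 0.125·19 = 21.375.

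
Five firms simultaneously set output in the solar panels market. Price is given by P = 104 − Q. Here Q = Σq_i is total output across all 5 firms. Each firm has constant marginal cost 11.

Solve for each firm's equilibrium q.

15.5

A representative firm's profit is π_i = q_i(104 − Q) − 11q_i, with Q = q_i + Σ_{j≠i} q_j.
First-order condition: 93 − 2q_i − Σ_{j≠i} q_j = 0.
Imposing symmetry (q_j = q for all j) turns Σ_{j≠i} q_j into 4q, so 93 = 6q and q = 15.5.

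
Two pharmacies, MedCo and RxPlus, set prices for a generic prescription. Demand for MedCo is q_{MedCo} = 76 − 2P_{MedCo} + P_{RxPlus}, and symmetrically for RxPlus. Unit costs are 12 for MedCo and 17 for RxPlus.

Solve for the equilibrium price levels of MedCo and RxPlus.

34, 36

MedCo's profit: π = (P_{MedCo} − 12)(76 − 2P_{MedCo} + P_{RxPlus}).
∂π/∂P_{MedCo} = 100 − 4P_{MedCo} + P_{RxPlus} = 0 ⇒ P_{MedCo} = 25 + 0.25P_{RxPlus}.
Similarly P_{RxPlus} = 27.5 + 0.25P_{MedCo}.
Plugging P_{RxPlus} into MedCo's best response: P_{MedCo} = 25 + 0.25(27.5 + 0.25P_{MedCo}) ⇒ 0.9375P_{MedCo} = 31.875, so P_{MedCo} = 34.
Then P_{RxPlus} = 27.5 + 0.25·34 = 36.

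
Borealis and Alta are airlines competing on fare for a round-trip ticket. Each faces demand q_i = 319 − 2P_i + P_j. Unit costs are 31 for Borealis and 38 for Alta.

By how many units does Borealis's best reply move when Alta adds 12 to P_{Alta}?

3

Borealis's profit: π = (P_{Borealis} − 31)(319 − 2P_{Borealis} + P_{Alta}).
∂π/∂P_{Borealis} = 381 − 4P_{Borealis} + P_{Alta} = 0 ⇒ P_{Borealis} = 95.25 + 0.25P_{Alta}.
The reaction-function slope is 0.25, so a 12-unit rise in P_{Alta} moves P_{Borealis} by 0.25 × 12 = 3. Borealis's best response rises — the actions are strategic complements.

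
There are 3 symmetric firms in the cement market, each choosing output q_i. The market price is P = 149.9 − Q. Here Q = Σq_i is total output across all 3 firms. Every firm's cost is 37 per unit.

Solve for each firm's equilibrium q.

28.225

A representative firm's profit is π_i = q_i(149.9 − Q) − 37q_i, with Q = q_i + Σ_{j≠i} q_j.
First-order condition: 112.9 − 2q_i − Σ_{j≠i} q_j = 0.
With identical firms, set every q_j = q: then 112.9 − 2q − 2q = 0, i.e. q = 112.9/4 = 28.225.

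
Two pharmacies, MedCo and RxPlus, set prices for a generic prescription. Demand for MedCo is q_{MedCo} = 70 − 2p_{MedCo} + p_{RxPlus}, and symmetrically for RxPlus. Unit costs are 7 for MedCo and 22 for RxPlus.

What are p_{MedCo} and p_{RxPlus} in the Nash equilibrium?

MedCo's profit: π = (p_{MedCo} − 7)(70 − 2p_{MedCo} + p_{RxPlus}).
∂π/∂p_{MedCo} = 84 − 4p_{MedCo} + p_{RxPlus} = 0 ⇒ p_{MedCo} = 21 + 0.25p_{RxPlus}.
Similarly p_{RxPlus} = 28.5 + 0.25p_{MedCo}.
Solving the two reaction functions simultaneously: (1 − (0.25)(0.25))p_{MedCo} = 21 + 0.25·28.5, so 0.9375p_{MedCo} = 28.125 and p_{MedCo} = 30.
Then p_{RxPlus} = 28.5 + 0.25·30 = 36.

30, 36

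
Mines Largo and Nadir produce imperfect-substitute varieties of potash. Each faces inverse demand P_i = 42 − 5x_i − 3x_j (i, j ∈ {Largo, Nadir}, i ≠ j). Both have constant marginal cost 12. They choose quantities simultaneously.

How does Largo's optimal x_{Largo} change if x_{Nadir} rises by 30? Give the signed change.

Mine Largo's profit: π = x_{Largo}(42 − 5x_{Largo} − 3x_{Nadir}) − 12x_{Largo}.
∂π/∂x_{Largo} = 30 − 10x_{Largo} − 3x_{Nadir} = 0 ⇒ x_{Largo} = 3 − 0.3x_{Nadir}.
The reaction-function slope is −0.3, so a 30-unit rise in x_{Nadir} moves x_{Largo} by −0.3 × 30 = −9. Largo's best response falls — the actions are strategic substitutes.

-9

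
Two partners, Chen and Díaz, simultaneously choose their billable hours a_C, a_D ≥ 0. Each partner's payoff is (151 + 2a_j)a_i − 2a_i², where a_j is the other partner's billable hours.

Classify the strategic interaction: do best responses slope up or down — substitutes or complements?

Chen's payoff is (151 + 2a_D)a_C − 2a_C².
∂π/∂a_C = 151 + 2a_D − 4a_C = 0, so a_C = 37.75 + 0.5a_D.
The best-response slope da_C/da_D = 0.5 > 0: the reaction function is upward-sloping, so the choices are strategic complements.

strategic complements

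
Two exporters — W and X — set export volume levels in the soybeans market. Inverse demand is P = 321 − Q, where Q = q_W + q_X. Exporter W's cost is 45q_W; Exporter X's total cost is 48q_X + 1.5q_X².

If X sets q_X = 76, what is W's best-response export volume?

Exporter W's profit: π = q_W(321 − (q_W + q_X)) − 45q_W.
∂π/∂q_W = 276 − 2q_W − q_X = 0, so q_W = 138 − 0.5q_X.
At q_X = 76: q_W = 138 − 0.5·76 = 100.

100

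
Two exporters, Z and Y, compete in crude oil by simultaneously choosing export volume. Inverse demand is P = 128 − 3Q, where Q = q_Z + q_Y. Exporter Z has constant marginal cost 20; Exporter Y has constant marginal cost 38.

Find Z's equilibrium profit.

588

Exporter Z's profit: π = q_Z(128 − 3(q_Z + q_Y)) − 20q_Z.
∂π/∂q_Z = 108 − 6q_Z − 3q_Y = 0, so q_Z = 18 − 0.5q_Y.
By the same steps for Y: q_Y = 15 − 0.5q_Z.
Substituting the second reaction function into the first: q_Z = 18 − 0.5(15 − 0.5q_Z), which gives 0.75q_Z = 10.5 ⇒ q_Z = 14.
Then q_Y = 15 − 0.5·14 = 8.
Price P = 128 − 3·22 = 62.
Z's profit: (62 − 20)·14 = 588.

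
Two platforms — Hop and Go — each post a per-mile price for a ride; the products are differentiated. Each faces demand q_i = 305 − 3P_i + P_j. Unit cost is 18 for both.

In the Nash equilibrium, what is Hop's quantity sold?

161.4

Hop's profit: π = (P_{Hop} − 18)(305 − 3P_{Hop} + P_{Go}).
∂π/∂P_{Hop} = 359 − 6P_{Hop} + P_{Go} = 0 ⇒ P_{Hop} = 359/6 + (1/6)P_{Go}.
The game is symmetric, so in equilibrium P_{Go} = P_{Hop}: the reaction function gives (5/6)P_{Hop} = 359/6, hence P_{Hop} = 71.8.
q_{Hop} = 305 − 3·71.8 + 71.8 = 161.4.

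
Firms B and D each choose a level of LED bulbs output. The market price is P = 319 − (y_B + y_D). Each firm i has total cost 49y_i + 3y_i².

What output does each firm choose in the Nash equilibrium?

Firm B's profit: π = y_B(319 − (y_B + y_D)) − 49y_B − 3y_B².
∂π/∂y_B = 270 − 8y_B − y_D = 0, so y_B = 33.75 − 0.125y_D.
Setting y_B = y_D in the reaction function: y_B = 33.75 − 0.125y_B, so y_B = 33.75 / 1.125 = 30.

30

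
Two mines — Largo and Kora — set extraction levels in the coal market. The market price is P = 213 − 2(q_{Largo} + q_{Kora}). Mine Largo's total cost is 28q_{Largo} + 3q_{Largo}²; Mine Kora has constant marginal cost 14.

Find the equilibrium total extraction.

Mine Largo's profit: π = q_{Largo}(213 − 2(q_{Largo} + q_{Kora})) − 28q_{Largo} − 3q_{Largo}².
∂π/∂q_{Largo} = 185 − 10q_{Largo} − 2q_{Kora} = 0, so q_{Largo} = 18.5 − 0.2q_{Kora}.
For Kora: ∂π/∂q_{Kora} = 199 − 4q_{Kora} − 2q_{Largo} = 0 ⇒ q_{Kora} = 49.75 − 0.5q_{Largo}.
Plugging q_{Kora} into Largo's best response: q_{Largo} = 18.5 − 0.2(49.75 − 0.5q_{Largo}) ⇒ 0.9q_{Largo} = 8.55, so q_{Largo} = 9.5.
Then q_{Kora} = 49.75 − 0.5·9.5 = 45.
Total extraction: 9.5 + 45 = 54.5.

54.5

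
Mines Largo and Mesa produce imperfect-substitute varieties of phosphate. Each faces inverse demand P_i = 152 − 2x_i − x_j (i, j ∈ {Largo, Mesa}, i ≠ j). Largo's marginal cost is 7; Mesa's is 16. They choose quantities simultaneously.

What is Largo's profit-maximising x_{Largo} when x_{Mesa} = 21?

Mine Largo's profit: π = x_{Largo}(152 − 2x_{Largo} − x_{Mesa}) − 7x_{Largo}.
∂π/∂x_{Largo} = 145 − 4x_{Largo} − x_{Mesa} = 0 ⇒ x_{Largo} = 36.25 − 0.25x_{Mesa}.
At x_{Mesa} = 21: x_{Largo} = 36.25 − 0.25·21 = 31.

31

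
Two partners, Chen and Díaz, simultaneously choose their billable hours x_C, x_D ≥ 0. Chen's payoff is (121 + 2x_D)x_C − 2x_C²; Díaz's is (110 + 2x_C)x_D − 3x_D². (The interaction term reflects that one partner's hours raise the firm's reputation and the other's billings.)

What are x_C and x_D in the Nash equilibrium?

47.3, 34.1

Expanding Chen's payoff: 121x_C + 2x_Dx_C − 2x_C².
∂π/∂x_C = 121 + 2x_D − 4x_C = 0, so x_C = 30.25 + 0.5x_D.
Likewise for Díaz: x_D = 55/3 + (1/3)x_C.
Plugging x_D into Chen's best response: x_C = 30.25 + 0.5(55/3 + (1/3)x_C) ⇒ (5/6)x_C = 473/12, so x_C = 47.3.
Then x_D = 55/3 + (1/3)·47.3 = 34.1.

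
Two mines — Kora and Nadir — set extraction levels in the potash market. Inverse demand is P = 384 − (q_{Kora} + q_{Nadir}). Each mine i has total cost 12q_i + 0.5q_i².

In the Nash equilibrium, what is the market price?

Mine Kora's profit: π = q_{Kora}(384 − (q_{Kora} + q_{Nadir})) − 12q_{Kora} − 0.5q_{Kora}².
∂π/∂q_{Kora} = 372 − 3q_{Kora} − q_{Nadir} = 0, so q_{Kora} = 124 − (1/3)q_{Nadir}.
Setting q_{Kora} = q_{Nadir} in the reaction function: q_{Kora} = 124 − (1/3)q_{Kora}, so q_{Kora} = 124 / (4/3) = 93.
Equilibrium price: P = 384 − 186 = 198.

198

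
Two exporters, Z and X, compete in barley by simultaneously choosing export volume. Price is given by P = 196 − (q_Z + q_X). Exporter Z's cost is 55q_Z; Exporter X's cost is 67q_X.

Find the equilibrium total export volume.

90

Exporter Z's profit: π = q_Z(196 − (q_Z + q_X)) − 55q_Z.
∂π/∂q_Z = 141 − 2q_Z − q_X = 0, so q_Z = 70.5 − 0.5q_X.
By the same steps for X: q_X = 64.5 − 0.5q_Z.
Solving the two reaction functions simultaneously: (1 − (−0.5)(−0.5))q_Z = 70.5 − 0.5·64.5, so 0.75q_Z = 38.25 and q_Z = 51.
Then q_X = 64.5 − 0.5·51 = 39.
Total export volume: 51 + 39 = 90.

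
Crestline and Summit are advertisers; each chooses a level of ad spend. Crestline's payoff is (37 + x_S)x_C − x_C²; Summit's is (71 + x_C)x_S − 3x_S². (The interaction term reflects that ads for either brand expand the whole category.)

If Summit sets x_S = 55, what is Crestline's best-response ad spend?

Expanding Crestline's payoff: 37x_C + x_Sx_C − x_C².
∂π/∂x_C = 37 + x_S − 2x_C = 0, so x_C = 18.5 + 0.5x_S.
At x_S = 55: x_C = 18.5 + 0.5·55 = 46.

46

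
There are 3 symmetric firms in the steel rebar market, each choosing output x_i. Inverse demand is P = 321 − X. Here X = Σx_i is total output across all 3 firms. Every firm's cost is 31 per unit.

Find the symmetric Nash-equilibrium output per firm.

A representative firm's profit is π_i = x_i(321 − X) − 31x_i, with X = x_i + Σ_{j≠i} x_j.
First-order condition: 290 − 2x_i − Σ_{j≠i} x_j = 0.
Imposing symmetry (x_j = x for all j) turns Σ_{j≠i} x_j into 2x, so 290 = 4x and x = 72.5.

72.5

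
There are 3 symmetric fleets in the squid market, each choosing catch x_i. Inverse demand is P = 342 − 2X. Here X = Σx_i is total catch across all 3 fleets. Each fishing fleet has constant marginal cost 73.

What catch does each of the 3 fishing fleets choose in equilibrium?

A representative fishing fleet's profit is π_i = x_i(342 − 2X) − 73x_i, with X = x_i + Σ_{j≠i} x_j.
First-order condition: 269 − 4x_i − 2Σ_{j≠i} x_j = 0.
Imposing symmetry (x_j = x for all j) turns Σ_{j≠i} x_j into 2x, so 269 = 8x and x = 33.625.

33.625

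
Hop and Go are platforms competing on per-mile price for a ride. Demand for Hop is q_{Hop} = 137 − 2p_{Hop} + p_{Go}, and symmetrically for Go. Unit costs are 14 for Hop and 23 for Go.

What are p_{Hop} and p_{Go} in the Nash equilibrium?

56.2, 59.8

Hop's profit: π = (p_{Hop} − 14)(137 − 2p_{Hop} + p_{Go}).
∂π/∂p_{Hop} = 165 − 4p_{Hop} + p_{Go} = 0 ⇒ p_{Hop} = 41.25 + 0.25p_{Go}.
Similarly p_{Go} = 45.75 + 0.25p_{Hop}.
Solving the two reaction functions simultaneously: (1 − (0.25)(0.25))p_{Hop} = 41.25 + 0.25·45.75, so 0.9375p_{Hop} = 52.6875 and p_{Hop} = 56.2.
Then p_{Go} = 45.75 + 0.25·56.2 = 59.8.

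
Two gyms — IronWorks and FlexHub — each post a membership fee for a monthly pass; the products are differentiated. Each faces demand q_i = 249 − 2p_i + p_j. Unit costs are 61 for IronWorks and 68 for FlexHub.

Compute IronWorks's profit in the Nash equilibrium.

8089.92

IronWorks's profit: π = (p_{IronWorks} − 61)(249 − 2p_{IronWorks} + p_{FlexHub}).
∂π/∂p_{IronWorks} = 371 − 4p_{IronWorks} + p_{FlexHub} = 0 ⇒ p_{IronWorks} = 92.75 + 0.25p_{FlexHub}.
Similarly p_{FlexHub} = 96.25 + 0.25p_{IronWorks}.
Plugging p_{FlexHub} into IronWorks's best response: p_{IronWorks} = 92.75 + 0.25(96.25 + 0.25p_{IronWorks}) ⇒ 0.9375p_{IronWorks} = 116.8125, so p_{IronWorks} = 124.6.
Then p_{FlexHub} = 96.25 + 0.25·124.6 = 127.4.
q_{IronWorks} = 249 − 2·124.6 + 127.4 = 127.2.
Profit = (124.6 − 61)·127.2 = 8089.92.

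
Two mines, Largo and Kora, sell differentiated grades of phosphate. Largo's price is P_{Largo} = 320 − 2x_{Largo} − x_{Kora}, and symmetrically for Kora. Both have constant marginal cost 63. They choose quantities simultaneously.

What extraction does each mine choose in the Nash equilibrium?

Mine Largo's profit: π = x_{Largo}(320 − 2x_{Largo} − x_{Kora}) − 63x_{Largo}.
∂π/∂x_{Largo} = 257 − 4x_{Largo} − x_{Kora} = 0 ⇒ x_{Largo} = 64.25 − 0.25x_{Kora}.
The game is symmetric, so in equilibrium x_{Kora} = x_{Largo}: the reaction function gives 1.25x_{Largo} = 64.25, hence x_{Largo} = 51.4.

51.4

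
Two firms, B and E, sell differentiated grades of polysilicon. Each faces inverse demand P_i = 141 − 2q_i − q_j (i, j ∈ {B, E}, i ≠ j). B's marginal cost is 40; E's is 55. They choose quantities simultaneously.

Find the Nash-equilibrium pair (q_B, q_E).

21.2, 16.2

Firm B's profit: π = q_B(141 − 2q_B − q_E) − 40q_B.
∂π/∂q_B = 101 − 4q_B − q_E = 0 ⇒ q_B = 25.25 − 0.25q_E.
Similarly q_E = 21.5 − 0.25q_B.
Solving the two reaction functions simultaneously: (1 − (−0.25)(−0.25))q_B = 25.25 − 0.25·21.5, so 0.9375q_B = 19.875 and q_B = 21.2.
Then q_E = 21.5 − 0.25·21.2 = 16.2.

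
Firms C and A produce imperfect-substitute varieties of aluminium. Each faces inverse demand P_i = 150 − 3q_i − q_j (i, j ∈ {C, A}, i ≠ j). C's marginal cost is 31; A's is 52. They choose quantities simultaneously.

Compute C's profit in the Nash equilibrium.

929.28

Firm C's profit: π = q_C(150 − 3q_C − q_A) − 31q_C.
∂π/∂q_C = 119 − 6q_C − q_A = 0 ⇒ q_C = 119/6 − (1/6)q_A.
Similarly q_A = 49/3 − (1/6)q_C.
Substituting the second reaction function into the first: q_C = 119/6 − (1/6)(49/3 − (1/6)q_C), which gives (35/36)q_C = 154/9 ⇒ q_C = 17.6.
Then q_A = 49/3 − (1/6)·17.6 = 13.4.
P_C = 150 − 3·17.6 − 13.4 = 83.8.
Profit = (83.8 − 31)·17.6 = 929.28.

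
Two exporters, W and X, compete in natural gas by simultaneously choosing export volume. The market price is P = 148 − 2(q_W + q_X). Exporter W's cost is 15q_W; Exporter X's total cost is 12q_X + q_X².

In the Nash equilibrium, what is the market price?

Exporter W's profit: π = q_W(148 − 2(q_W + q_X)) − 15q_W.
∂π/∂q_W = 133 − 4q_W − 2q_X = 0, so q_W = 33.25 − 0.5q_X.
For X: ∂π/∂q_X = 136 − 6q_X − 2q_W = 0 ⇒ q_X = 68/3 − (1/3)q_W.
Plugging q_X into W's best response: q_W = 33.25 − 0.5(68/3 − (1/3)q_W) ⇒ (5/6)q_W = 263/12, so q_W = 26.3.
Then q_X = 68/3 − (1/3)·26.3 = 13.9.
Equilibrium price: P = 148 − 2·40.2 = 67.6.

67.6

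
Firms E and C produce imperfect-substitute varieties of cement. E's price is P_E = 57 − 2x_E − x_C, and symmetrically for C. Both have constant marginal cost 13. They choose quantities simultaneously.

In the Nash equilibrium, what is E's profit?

Firm E's profit: π = x_E(57 − 2x_E − x_C) − 13x_E.
∂π/∂x_E = 44 − 4x_E − x_C = 0 ⇒ x_E = 11 − 0.25x_C.
The game is symmetric, so in equilibrium x_C = x_E: the reaction function gives 1.25x_E = 11, hence x_E = 8.8.
P_E = 57 − 2·8.8 − 8.8 = 30.6.
Profit = (30.6 − 13)·8.8 = 154.88.

154.88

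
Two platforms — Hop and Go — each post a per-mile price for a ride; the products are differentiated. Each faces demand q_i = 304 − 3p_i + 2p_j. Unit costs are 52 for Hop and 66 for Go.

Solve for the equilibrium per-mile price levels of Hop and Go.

Hop's profit: π = (p_{Hop} − 52)(304 − 3p_{Hop} + 2p_{Go}).
∂π/∂p_{Hop} = 460 − 6p_{Hop} + 2p_{Go} = 0 ⇒ p_{Hop} = 230/3 + (1/3)p_{Go}.
Similarly p_{Go} = 251/3 + (1/3)p_{Hop}.
Substituting the second reaction function into the first: p_{Hop} = 230/3 + (1/3)(251/3 + (1/3)p_{Hop}), which gives (8/9)p_{Hop} = 941/9 ⇒ p_{Hop} = 117.625.
Then p_{Go} = 251/3 + (1/3)·117.625 = 122.875.

117.625, 122.875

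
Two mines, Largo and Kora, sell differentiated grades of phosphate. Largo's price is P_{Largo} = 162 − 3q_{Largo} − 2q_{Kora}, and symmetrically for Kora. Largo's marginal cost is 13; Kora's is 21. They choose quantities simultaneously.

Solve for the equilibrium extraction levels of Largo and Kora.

19.125, 17.125

Mine Largo's profit: π = q_{Largo}(162 − 3q_{Largo} − 2q_{Kora}) − 13q_{Largo}.
∂π/∂q_{Largo} = 149 − 6q_{Largo} − 2q_{Kora} = 0 ⇒ q_{Largo} = 149/6 − (1/3)q_{Kora}.
Similarly q_{Kora} = 23.5 − (1/3)q_{Largo}.
Plugging q_{Kora} into Largo's best response: q_{Largo} = 149/6 − (1/3)(23.5 − (1/3)q_{Largo}) ⇒ (8/9)q_{Largo} = 17, so q_{Largo} = 19.125.
Then q_{Kora} = 23.5 − (1/3)·19.125 = 17.125.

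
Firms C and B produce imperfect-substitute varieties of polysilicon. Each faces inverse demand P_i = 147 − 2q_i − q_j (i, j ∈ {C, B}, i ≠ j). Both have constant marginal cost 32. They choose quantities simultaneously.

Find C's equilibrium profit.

1058

Firm C's profit: π = q_C(147 − 2q_C − q_B) − 32q_C.
∂π/∂q_C = 115 − 4q_C − q_B = 0 ⇒ q_C = 28.75 − 0.25q_B.
By symmetry q_B = q_C; substituting into the reaction function, 1.25q_C = 28.75 and q_C = 23.
P_C = 147 − 2·23 − 23 = 78.
Profit = (78 − 32)·23 = 1058.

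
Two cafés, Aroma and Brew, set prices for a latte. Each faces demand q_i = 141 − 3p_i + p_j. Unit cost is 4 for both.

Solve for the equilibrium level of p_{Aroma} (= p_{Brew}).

30.6

Aroma's profit: π = (p_{Aroma} − 4)(141 − 3p_{Aroma} + p_{Brew}).
∂π/∂p_{Aroma} = 153 − 6p_{Aroma} + p_{Brew} = 0 ⇒ p_{Aroma} = 25.5 + (1/6)p_{Brew}.
The game is symmetric, so in equilibrium p_{Brew} = p_{Aroma}: the reaction function gives (5/6)p_{Aroma} = 25.5, hence p_{Aroma} = 30.6.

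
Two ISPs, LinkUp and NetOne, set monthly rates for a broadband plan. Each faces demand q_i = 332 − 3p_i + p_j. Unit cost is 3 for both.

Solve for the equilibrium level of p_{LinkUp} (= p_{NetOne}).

68.2

LinkUp's profit: π = (p_{LinkUp} − 3)(332 − 3p_{LinkUp} + p_{NetOne}).
∂π/∂p_{LinkUp} = 341 − 6p_{LinkUp} + p_{NetOne} = 0 ⇒ p_{LinkUp} = 341/6 + (1/6)p_{NetOne}.
Setting p_{LinkUp} = p_{NetOne} in the reaction function: p_{LinkUp} = 341/6 + (1/6)p_{LinkUp}, so p_{LinkUp} = (341/6) / (5/6) = 68.2.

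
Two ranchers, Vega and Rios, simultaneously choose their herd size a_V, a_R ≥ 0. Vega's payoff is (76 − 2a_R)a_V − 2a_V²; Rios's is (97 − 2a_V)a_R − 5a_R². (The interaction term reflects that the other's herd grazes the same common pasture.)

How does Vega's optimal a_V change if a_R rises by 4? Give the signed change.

Expanding Vega's payoff: 76a_V − 2a_Ra_V − 2a_V².
∂π/∂a_V = 76 − 2a_R − 4a_V = 0, so a_V = 19 − 0.5a_R.
The reaction-function slope is −0.5, so a 4-unit rise in a_R moves a_V by −0.5 × 4 = −2. Vega's best response falls — the actions are strategic substitutes.

-2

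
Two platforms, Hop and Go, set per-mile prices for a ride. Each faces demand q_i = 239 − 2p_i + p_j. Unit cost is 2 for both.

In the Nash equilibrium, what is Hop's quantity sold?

Hop's profit: π = (p_{Hop} − 2)(239 − 2p_{Hop} + p_{Go}).
∂π/∂p_{Hop} = 243 − 4p_{Hop} + p_{Go} = 0 ⇒ p_{Hop} = 60.75 + 0.25p_{Go}.
The game is symmetric, so in equilibrium p_{Go} = p_{Hop}: the reaction function gives 0.75p_{Hop} = 60.75, hence p_{Hop} = 81.
q_{Hop} = 239 − 2·81 + 81 = 158.

158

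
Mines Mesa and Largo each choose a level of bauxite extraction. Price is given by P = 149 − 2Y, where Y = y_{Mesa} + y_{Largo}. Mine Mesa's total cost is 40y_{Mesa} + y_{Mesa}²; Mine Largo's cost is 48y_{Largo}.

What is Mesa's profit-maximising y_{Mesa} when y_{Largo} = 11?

14.5

Mine Mesa's profit: π = y_{Mesa}(149 − 2(y_{Mesa} + y_{Largo})) − 40y_{Mesa} − y_{Mesa}².
∂π/∂y_{Mesa} = 109 − 6y_{Mesa} − 2y_{Largo} = 0, so y_{Mesa} = 109/6 − (1/3)y_{Largo}.
At y_{Largo} = 11: y_{Mesa} = 109/6 − (1/3)·11 = 14.5.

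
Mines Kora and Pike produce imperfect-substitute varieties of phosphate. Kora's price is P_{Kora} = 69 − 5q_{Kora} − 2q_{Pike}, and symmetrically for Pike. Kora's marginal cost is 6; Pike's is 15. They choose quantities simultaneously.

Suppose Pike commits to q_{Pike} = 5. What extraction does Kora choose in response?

Mine Kora's profit: π = q_{Kora}(69 − 5q_{Kora} − 2q_{Pike}) − 6q_{Kora}.
∂π/∂q_{Kora} = 63 − 10q_{Kora} − 2q_{Pike} = 0 ⇒ q_{Kora} = 6.3 − 0.2q_{Pike}.
At q_{Pike} = 5: q_{Kora} = 6.3 − 0.2·5 = 5.3.

5.3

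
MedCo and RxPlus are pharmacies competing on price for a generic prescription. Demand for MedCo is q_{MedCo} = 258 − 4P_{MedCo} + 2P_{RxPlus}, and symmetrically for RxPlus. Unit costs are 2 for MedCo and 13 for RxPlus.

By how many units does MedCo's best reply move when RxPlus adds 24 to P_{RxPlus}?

6

MedCo's profit: π = (P_{MedCo} − 2)(258 − 4P_{MedCo} + 2P_{RxPlus}).
∂π/∂P_{MedCo} = 266 − 8P_{MedCo} + 2P_{RxPlus} = 0 ⇒ P_{MedCo} = 33.25 + 0.25P_{RxPlus}.
The reaction-function slope is 0.25, so a 24-unit rise in P_{RxPlus} moves P_{MedCo} by 0.25 × 24 = 6. MedCo's best response rises — the actions are strategic complements.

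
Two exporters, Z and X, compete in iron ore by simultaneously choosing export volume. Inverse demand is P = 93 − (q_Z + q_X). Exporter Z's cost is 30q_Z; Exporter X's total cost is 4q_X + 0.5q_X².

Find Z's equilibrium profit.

Exporter Z's profit: π = q_Z(93 − (q_Z + q_X)) − 30q_Z.
∂π/∂q_Z = 63 − 2q_Z − q_X = 0, so q_Z = 31.5 − 0.5q_X.
For X: ∂π/∂q_X = 89 − 3q_X − q_Z = 0 ⇒ q_X = 89/3 − (1/3)q_Z.
Plugging q_X into Z's best response: q_Z = 31.5 − 0.5(89/3 − (1/3)q_Z) ⇒ (5/6)q_Z = 50/3, so q_Z = 20.
Then q_X = 89/3 − (1/3)·20 = 23.
Price P = 93 − 43 = 50.
Z's profit: (50 − 30)·20 = 400.

400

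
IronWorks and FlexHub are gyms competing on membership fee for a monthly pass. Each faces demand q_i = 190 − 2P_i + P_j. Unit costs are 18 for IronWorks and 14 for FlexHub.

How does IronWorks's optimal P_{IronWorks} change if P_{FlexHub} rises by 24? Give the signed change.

6

IronWorks's profit: π = (P_{IronWorks} − 18)(190 − 2P_{IronWorks} + P_{FlexHub}).
∂π/∂P_{IronWorks} = 226 − 4P_{IronWorks} + P_{FlexHub} = 0 ⇒ P_{IronWorks} = 56.5 + 0.25P_{FlexHub}.
The reaction-function slope is 0.25, so a 24-unit rise in P_{FlexHub} moves P_{IronWorks} by 0.25 × 24 = 6. IronWorks's best response rises — the actions are strategic complements.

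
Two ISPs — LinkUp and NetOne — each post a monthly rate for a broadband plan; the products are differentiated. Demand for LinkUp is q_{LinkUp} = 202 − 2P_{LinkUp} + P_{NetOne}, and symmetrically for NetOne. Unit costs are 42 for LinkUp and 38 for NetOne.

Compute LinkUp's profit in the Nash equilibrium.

LinkUp's profit: π = (P_{LinkUp} − 42)(202 − 2P_{LinkUp} + P_{NetOne}).
∂π/∂P_{LinkUp} = 286 − 4P_{LinkUp} + P_{NetOne} = 0 ⇒ P_{LinkUp} = 71.5 + 0.25P_{NetOne}.
Similarly P_{NetOne} = 69.5 + 0.25P_{LinkUp}.
Substituting the second reaction function into the first: P_{LinkUp} = 71.5 + 0.25(69.5 + 0.25P_{LinkUp}), which gives 0.9375P_{LinkUp} = 88.875 ⇒ P_{LinkUp} = 94.8.
Then P_{NetOne} = 69.5 + 0.25·94.8 = 93.2.
q_{LinkUp} = 202 − 2·94.8 + 93.2 = 105.6.
Profit = (94.8 − 42)·105.6 = 5575.68.

5575.68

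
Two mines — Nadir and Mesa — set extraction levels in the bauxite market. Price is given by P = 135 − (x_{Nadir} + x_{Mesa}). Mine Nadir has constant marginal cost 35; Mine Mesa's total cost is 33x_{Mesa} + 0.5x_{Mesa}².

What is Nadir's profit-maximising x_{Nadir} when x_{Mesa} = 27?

36.5

Mine Nadir's profit: π = x_{Nadir}(135 − (x_{Nadir} + x_{Mesa})) − 35x_{Nadir}.
∂π/∂x_{Nadir} = 100 − 2x_{Nadir} − x_{Mesa} = 0, so x_{Nadir} = 50 − 0.5x_{Mesa}.
At x_{Mesa} = 27: x_{Nadir} = 50 − 0.5·27 = 36.5.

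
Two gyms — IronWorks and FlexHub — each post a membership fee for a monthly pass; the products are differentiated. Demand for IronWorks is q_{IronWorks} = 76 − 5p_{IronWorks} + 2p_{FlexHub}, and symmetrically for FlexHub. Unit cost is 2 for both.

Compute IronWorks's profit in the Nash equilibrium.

IronWorks's profit: π = (p_{IronWorks} − 2)(76 − 5p_{IronWorks} + 2p_{FlexHub}).
∂π/∂p_{IronWorks} = 86 − 10p_{IronWorks} + 2p_{FlexHub} = 0 ⇒ p_{IronWorks} = 8.6 + 0.2p_{FlexHub}.
The game is symmetric, so in equilibrium p_{FlexHub} = p_{IronWorks}: the reaction function gives 0.8p_{IronWorks} = 8.6, hence p_{IronWorks} = 10.75.
q_{IronWorks} = 76 − 5·10.75 + 2·10.75 = 43.75.
Profit = (10.75 − 2)·43.75 = 382.8125.

382.8125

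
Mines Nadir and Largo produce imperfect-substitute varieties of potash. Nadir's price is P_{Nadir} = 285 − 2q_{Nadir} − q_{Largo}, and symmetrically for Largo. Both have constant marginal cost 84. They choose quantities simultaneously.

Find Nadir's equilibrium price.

Mine Nadir's profit: π = q_{Nadir}(285 − 2q_{Nadir} − q_{Largo}) − 84q_{Nadir}.
∂π/∂q_{Nadir} = 201 − 4q_{Nadir} − q_{Largo} = 0 ⇒ q_{Nadir} = 50.25 − 0.25q_{Largo}.
The game is symmetric, so in equilibrium q_{Largo} = q_{Nadir}: the reaction function gives 1.25q_{Nadir} = 50.25, hence q_{Nadir} = 40.2.
P_{Nadir} = 285 − 2·40.2 − 40.2 = 164.4.

164.4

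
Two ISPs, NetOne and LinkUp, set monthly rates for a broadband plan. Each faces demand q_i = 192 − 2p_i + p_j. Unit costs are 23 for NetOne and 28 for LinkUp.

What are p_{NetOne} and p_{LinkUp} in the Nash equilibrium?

80, 82

NetOne's profit: π = (p_{NetOne} − 23)(192 − 2p_{NetOne} + p_{LinkUp}).
∂π/∂p_{NetOne} = 238 − 4p_{NetOne} + p_{LinkUp} = 0 ⇒ p_{NetOne} = 59.5 + 0.25p_{LinkUp}.
Similarly p_{LinkUp} = 62 + 0.25p_{NetOne}.
Substituting the second reaction function into the first: p_{NetOne} = 59.5 + 0.25(62 + 0.25p_{NetOne}), which gives 0.9375p_{NetOne} = 75 ⇒ p_{NetOne} = 80.
Then p_{LinkUp} = 62 + 0.25·80 = 82.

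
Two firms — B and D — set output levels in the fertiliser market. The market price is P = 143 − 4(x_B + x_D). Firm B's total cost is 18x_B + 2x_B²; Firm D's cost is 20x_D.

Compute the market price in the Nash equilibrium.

Firm B's profit: π = x_B(143 − 4(x_B + x_D)) − 18x_B − 2x_B².
∂π/∂x_B = 125 − 12x_B − 4x_D = 0, so x_B = 125/12 − (1/3)x_D.
For D: ∂π/∂x_D = 123 − 8x_D − 4x_B = 0 ⇒ x_D = 15.375 − 0.5x_B.
Solving the two reaction functions simultaneously: (1 − (−1/3)(−0.5))x_B = 125/12 − (1/3)·15.375, so (5/6)x_B = 127/24 and x_B = 6.35.
Then x_D = 15.375 − 0.5·6.35 = 12.2.
Equilibrium price: P = 143 − 4·18.55 = 68.8.

68.8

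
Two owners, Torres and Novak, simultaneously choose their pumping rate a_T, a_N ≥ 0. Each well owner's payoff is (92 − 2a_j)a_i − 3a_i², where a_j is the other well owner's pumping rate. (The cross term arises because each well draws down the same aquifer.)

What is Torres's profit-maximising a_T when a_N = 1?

15

Torres's payoff is (92 − 2a_N)a_T − 3a_T².
∂π/∂a_T = 92 − 2a_N − 6a_T = 0, so a_T = 46/3 − (1/3)a_N.
At a_N = 1: a_T = 46/3 − (1/3)·1 = 15.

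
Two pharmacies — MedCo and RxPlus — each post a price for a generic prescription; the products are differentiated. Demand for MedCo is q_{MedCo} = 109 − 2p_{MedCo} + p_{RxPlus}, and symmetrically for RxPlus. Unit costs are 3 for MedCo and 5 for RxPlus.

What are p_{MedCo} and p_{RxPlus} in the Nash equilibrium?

MedCo's profit: π = (p_{MedCo} − 3)(109 − 2p_{MedCo} + p_{RxPlus}).
∂π/∂p_{MedCo} = 115 − 4p_{MedCo} + p_{RxPlus} = 0 ⇒ p_{MedCo} = 28.75 + 0.25p_{RxPlus}.
Similarly p_{RxPlus} = 29.75 + 0.25p_{MedCo}.
Solving the two reaction functions simultaneously: (1 − (0.25)(0.25))p_{MedCo} = 28.75 + 0.25·29.75, so 0.9375p_{MedCo} = 36.1875 and p_{MedCo} = 38.6.
Then p_{RxPlus} = 29.75 + 0.25·38.6 = 39.4.

38.6, 39.4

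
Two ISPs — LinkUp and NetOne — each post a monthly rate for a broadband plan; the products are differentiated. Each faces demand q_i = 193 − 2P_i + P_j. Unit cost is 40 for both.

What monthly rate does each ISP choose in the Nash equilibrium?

LinkUp's profit: π = (P_{LinkUp} − 40)(193 − 2P_{LinkUp} + P_{NetOne}).
∂π/∂P_{LinkUp} = 273 − 4P_{LinkUp} + P_{NetOne} = 0 ⇒ P_{LinkUp} = 68.25 + 0.25P_{NetOne}.
The game is symmetric, so in equilibrium P_{NetOne} = P_{LinkUp}: the reaction function gives 0.75P_{LinkUp} = 68.25, hence P_{LinkUp} = 91.

91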